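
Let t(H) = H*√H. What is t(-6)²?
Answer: -216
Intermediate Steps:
t(H) = H^(3/2)
t(-6)² = ((-6)^(3/2))² = (-6*I*√6)² = -216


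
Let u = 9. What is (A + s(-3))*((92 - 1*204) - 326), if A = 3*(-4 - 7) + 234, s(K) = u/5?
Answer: -444132/5 ≈ -88826.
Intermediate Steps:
s(K) = 9/5
A = 201 (A = 3*(-11) + 234 = -33 + 234 = 201)
(A + s(-3))*((92 - 1*204) - 326) = (201 + 9/5)*((92 - 1*204) - 326) = 1014*((92 - 204) - 326)/5 = 1014*(-112 - 326)/5 = (1014/5)*(-438) = -444132/5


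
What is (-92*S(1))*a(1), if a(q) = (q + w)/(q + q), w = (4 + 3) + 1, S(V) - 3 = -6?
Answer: 1242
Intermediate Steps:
S(V) = -3 (S(V) = 3 - 6 = -3)
w = 8 (w = 7 + 1 = 8)
a(q) = (8 + q)/(2*q) (a(q) = (q + 8)/(q + q) = (8 + q)/((2*q)) = (8 + q)*(1/(2*q)) = (8 + q)/(2*q))
(-92*S(1))*a(1) = (-92*(-3))*((1/2)*(8 + 1)/1) = 276*((1/2)*1*9) = 276*(9/2) = 1242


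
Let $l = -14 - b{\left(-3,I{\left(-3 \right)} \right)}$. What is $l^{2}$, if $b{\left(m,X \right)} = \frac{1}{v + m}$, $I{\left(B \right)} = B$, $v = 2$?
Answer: $169$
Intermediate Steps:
$b{\left(m,X \right)} = \frac{1}{2 + m}$
$l = -13$ ($l = -14 - \frac{1}{2 - 3} = -14 - \frac{1}{-1} = -14 - -1 = -14 + 1 = -13$)
$l^{2} = \left(-13\right)^{2} = 169$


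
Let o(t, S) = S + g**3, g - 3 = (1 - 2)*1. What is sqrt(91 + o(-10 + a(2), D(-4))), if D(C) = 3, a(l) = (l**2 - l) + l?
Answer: sqrt(102) ≈ 10.100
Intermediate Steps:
a(l) = l**2
g = 2 (g = 3 + (1 - 2)*1 = 3 - 1*1 = 3 - 1 = 2)
o(t, S) = 8 + S (o(t, S) = S + 2**3 = S + 8 = 8 + S)
sqrt(91 + o(-10 + a(2), D(-4))) = sqrt(91 + (8 + 3)) = sqrt(91 + 11) = sqrt(102)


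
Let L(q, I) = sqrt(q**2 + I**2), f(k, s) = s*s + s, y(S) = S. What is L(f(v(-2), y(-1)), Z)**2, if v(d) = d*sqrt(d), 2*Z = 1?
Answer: 1/4 ≈ 0.25000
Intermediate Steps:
Z = 1/2 (Z = (1/2)*1 = 1/2 ≈ 0.50000)
v(d) = d**(3/2)
f(k, s) = s + s**2 (f(k, s) = s**2 + s = s + s**2)
L(q, I) = sqrt(I**2 + q**2)
L(f(v(-2), y(-1)), Z)**2 = (sqrt((1/2)**2 + (-(1 - 1))**2))**2 = (sqrt(1/4 + (-1*0)**2))**2 = (sqrt(1/4 + 0**2))**2 = (sqrt(1/4 + 0))**2 = (sqrt(1/4))**2 = (1/2)**2 = 1/4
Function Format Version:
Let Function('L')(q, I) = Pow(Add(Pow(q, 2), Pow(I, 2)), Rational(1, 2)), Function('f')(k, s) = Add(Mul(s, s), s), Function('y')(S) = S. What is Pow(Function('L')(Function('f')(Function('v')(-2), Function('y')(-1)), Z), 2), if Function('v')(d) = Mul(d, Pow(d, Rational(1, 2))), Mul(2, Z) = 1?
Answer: Rational(1, 4) ≈ 0.25000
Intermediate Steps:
Z = Rational(1, 2) (Z = Mul(Rational(1, 2), 1) = Rational(1, 2) ≈ 0.50000)
Function('v')(d) = Pow(d, Rational(3, 2))
Function('f')(k, s) = Add(s, Pow(s, 2)) (Function('f')(k, s) = Add(Pow(s, 2), s) = Add(s, Pow(s, 2)))
Function('L')(q, I) = Pow(Add(Pow(I, 2), Pow(q, 2)), Rational(1, 2))
Pow(Function('L')(Function('f')(Function('v')(-2), Function('y')(-1)), Z), 2) = Pow(Pow(Add(Pow(Rational(1, 2), 2), Pow(Mul(-1, Add(1, -1)), 2)), Rational(1, 2)), 2) = Pow(Pow(Add(Rational(1, 4), Pow(Mul(-1, 0), 2)), Rational(1, 2)), 2) = Pow(Pow(Add(Rational(1, 4), Pow(0, 2)), Rational(1, 2)), 2) = Pow(Pow(Add(Rational(1, 4), 0), Rational(1, 2)), 2) = Pow(Pow(Rational(1, 4), Rational(1, 2)), 2) = Pow(Rational(1, 2), 2) = Rational(1, 4)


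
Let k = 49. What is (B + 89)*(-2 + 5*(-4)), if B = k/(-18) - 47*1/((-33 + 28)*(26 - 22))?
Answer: -175483/90 ≈ -1949.8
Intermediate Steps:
B = -67/180 (B = 49/(-18) - 47*1/((-33 + 28)*(26 - 22)) = 49*(-1/18) - 47/((-5*4)) = -49/18 - 47/(-20) = -49/18 - 47*(-1/20) = -49/18 + 47/20 = -67/180 ≈ -0.37222)
(B + 89)*(-2 + 5*(-4)) = (-67/180 + 89)*(-2 + 5*(-4)) = 15953*(-2 - 20)/180 = (15953/180)*(-22) = -175483/90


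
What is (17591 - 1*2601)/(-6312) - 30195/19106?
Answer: -119247445/30149268 ≈ -3.9552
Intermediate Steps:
(17591 - 1*2601)/(-6312) - 30195/19106 = (17591 - 2601)*(-1/6312) - 30195*1/19106 = 14990*(-1/6312) - 30195/19106 = -7495/3156 - 30195/19106 = -119247445/30149268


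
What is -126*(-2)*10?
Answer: 2520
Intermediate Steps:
-126*(-2)*10 = -21*(-12)*10 = 252*10 = 2520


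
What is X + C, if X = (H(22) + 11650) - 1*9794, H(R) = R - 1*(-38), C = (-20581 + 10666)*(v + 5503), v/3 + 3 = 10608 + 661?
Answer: -389667499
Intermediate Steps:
v = 33798 (v = -9 + 3*(10608 + 661) = -9 + 3*11269 = -9 + 33807 = 33798)
C = -389669415 (C = (-20581 + 10666)*(33798 + 5503) = -9915*39301 = -389669415)
H(R) = 38 + R (H(R) = R + 38 = 38 + R)
X = 1916 (X = ((38 + 22) + 11650) - 1*9794 = (60 + 11650) - 9794 = 11710 - 9794 = 1916)
X + C = 1916 - 389669415 = -389667499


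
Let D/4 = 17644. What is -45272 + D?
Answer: 25304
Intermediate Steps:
D = 70576 (D = 4*17644 = 70576)
-45272 + D = -45272 + 70576 = 25304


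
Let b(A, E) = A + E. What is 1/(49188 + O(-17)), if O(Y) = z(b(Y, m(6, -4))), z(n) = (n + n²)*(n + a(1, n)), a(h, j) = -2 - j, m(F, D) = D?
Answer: 1/48348 ≈ 2.0683e-5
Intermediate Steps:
z(n) = -2*n - 2*n² (z(n) = (n + n²)*(n + (-2 - n)) = (n + n²)*(-2) = -2*n - 2*n²)
O(Y) = 2*(-4 + Y)*(3 - Y) (O(Y) = 2*(Y - 4)*(-1 - (Y - 4)) = 2*(-4 + Y)*(-1 - (-4 + Y)) = 2*(-4 + Y)*(-1 + (4 - Y)) = 2*(-4 + Y)*(3 - Y))
1/(49188 + O(-17)) = 1/(49188 + (-24 - 2*(-17)² + 14*(-17))) = 1/(49188 + (-24 - 2*289 - 238)) = 1/(49188 + (-24 - 578 - 238)) = 1/(49188 - 840) = 1/48348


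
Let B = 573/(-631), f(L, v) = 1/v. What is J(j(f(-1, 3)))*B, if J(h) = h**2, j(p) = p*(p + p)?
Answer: -764/17037 ≈ -0.044844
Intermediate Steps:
j(p) = 2*p**2 (j(p) = p*(2*p) = 2*p**2)
B = -573/631 (B = 573*(-1/631) = -573/631 ≈ -0.90808)
J(j(f(-1, 3)))*B = (2*(1/3)**2)**2*(-573/631) = (2*(1/9))**2*(-573/631) = (2/9)**2*(-573/631) = (4/81)*(-573/631) = -764/17037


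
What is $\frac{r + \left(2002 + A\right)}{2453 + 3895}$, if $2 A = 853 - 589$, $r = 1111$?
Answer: $\frac{3245}{6348} \approx 0.51118$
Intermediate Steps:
$A = 132$ ($A = \frac{853 - 589}{2} = \frac{1}{2} \cdot 264 = 132$)
$\frac{r + \left(2002 + A\right)}{2453 + 3895} = \frac{1111 + \left(2002 + 132\right)}{2453 + 3895} = \frac{1111 + 2134}{6348} = 3245 \cdot \frac{1}{6348} = \frac{3245}{6348}$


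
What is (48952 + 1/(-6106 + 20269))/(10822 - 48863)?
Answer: -693307177/538774683 ≈ -1.2868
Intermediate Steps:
(48952 + 1/(-6106 + 20269))/(10822 - 48863) = (48952 + 1/14163)/(-38041) = (48952 + 1/14163)*(-1/38041) = (693307177/14163)*(-1/38041) = -693307177/538774683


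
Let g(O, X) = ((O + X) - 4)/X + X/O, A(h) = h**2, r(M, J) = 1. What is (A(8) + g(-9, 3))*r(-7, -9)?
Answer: 181/3 ≈ 60.333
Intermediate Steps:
g(O, X) = X/O + (-4 + O + X)/X (g(O, X) = (-4 + O + X)/X + X/O = X/O + (-4 + O + X)/X)
(A(8) + g(-9, 3))*r(-7, -9) = (8**2 + (1 - 4/3 - 9/3 + 3/(-9)))*1 = (64 + (1 - 4*1/3 - 9*1/3 + 3*(-1/9)))*1 = (64 + (1 - 4/3 - 3 - 1/3))*1 = (64 - 11/3)*1 = (181/3)*1 = 181/3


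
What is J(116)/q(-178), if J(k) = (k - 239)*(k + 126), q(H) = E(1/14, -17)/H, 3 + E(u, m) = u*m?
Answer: -74176872/59 ≈ -1.2572e+6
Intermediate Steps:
E(u, m) = -3 + m*u (E(u, m) = -3 + u*m = -3 + m*u)
q(H) = -59/(14*H) (q(H) = (-3 - 17/14)/H = -59/(14*H))
J(k) = (-239 + k)*(126 + k)
J(116)/q(-178) = (-30114 + 116**2 - 113*116)/((-59/14/(-178))) = (-30114 + 13456 - 13108)/((-59/14*(-1/178))) = -29766/59/2492 = -29766*2492/59 = -74176872/59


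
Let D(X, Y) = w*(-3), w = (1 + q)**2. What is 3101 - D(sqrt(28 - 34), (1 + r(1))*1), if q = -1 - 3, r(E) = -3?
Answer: 3128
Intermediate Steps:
q = -4
w = 9 (w = (1 - 4)**2 = (-3)**2 = 9)
D(X, Y) = -27 (D(X, Y) = 9*(-3) = -27)
3101 - D(sqrt(28 - 34), (1 + r(1))*1) = 3101 - 1*(-27) = 3101 + 27 = 3128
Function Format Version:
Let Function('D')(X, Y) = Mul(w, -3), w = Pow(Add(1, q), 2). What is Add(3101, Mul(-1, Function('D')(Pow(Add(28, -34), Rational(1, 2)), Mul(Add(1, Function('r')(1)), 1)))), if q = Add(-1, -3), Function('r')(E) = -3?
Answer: 3128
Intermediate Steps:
q = -4
w = 9 (w = Pow(Add(1, -4), 2) = Pow(-3, 2) = 9)
Function('D')(X, Y) = -27 (Function('D')(X, Y) = Mul(9, -3) = -27)
Add(3101, Mul(-1, Function('D')(Pow(Add(28, -34), Rational(1, 2)), Mul(Add(1, Function('r')(1)), 1)))) = Add(3101, Mul(-1, -27)) = Add(3101, 27) = 3128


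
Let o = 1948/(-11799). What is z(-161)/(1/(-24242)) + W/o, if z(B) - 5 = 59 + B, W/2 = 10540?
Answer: 1082987108/487 ≈ 2.2238e+6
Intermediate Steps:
W = 21080 (W = 2*10540 = 21080)
z(B) = 64 + B (z(B) = 5 + (59 + B) = 64 + B)
o = -1948/11799 (o = 1948*(-1/11799) = -1948/11799 ≈ -0.16510)
z(-161)/(1/(-24242)) + W/o = (64 - 161)/(1/(-24242)) + 21080/(-1948/11799) = -97/(-1/24242) + 21080*(-11799/1948) = -97*(-24242) - 62180730/487 = 2351474 - 62180730/487 = 1082987108/487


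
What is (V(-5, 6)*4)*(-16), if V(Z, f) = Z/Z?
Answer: -64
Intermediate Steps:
V(Z, f) = 1
(V(-5, 6)*4)*(-16) = (1*4)*(-16) = 4*(-16) = -64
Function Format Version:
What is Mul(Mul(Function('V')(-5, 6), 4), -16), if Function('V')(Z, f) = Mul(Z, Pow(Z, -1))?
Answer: -64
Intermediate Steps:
Function('V')(Z, f) = 1
Mul(Mul(Function('V')(-5, 6), 4), -16) = Mul(Mul(1, 4), -16) = Mul(4, -16) = -64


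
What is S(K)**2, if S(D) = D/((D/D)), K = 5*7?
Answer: 1225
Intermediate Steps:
K = 35
S(D) = D (S(D) = D/1 = D*1 = D)
S(K)**2 = 35**2 = 1225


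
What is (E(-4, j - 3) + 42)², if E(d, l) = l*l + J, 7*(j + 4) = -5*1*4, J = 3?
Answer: 48525156/2401 ≈ 20210.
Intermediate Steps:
j = -48/7 (j = -4 + (-5*1*4)/7 = -4 + (-5*4)/7 = -4 + (⅐)*(-20) = -4 - 20/7 = -48/7 ≈ -6.8571)
E(d, l) = 3 + l² (E(d, l) = l*l + 3 = l² + 3 = 3 + l²)
(E(-4, j - 3) + 42)² = ((3 + (-48/7 - 3)²) + 42)² = ((3 + (-69/7)²) + 42)² = ((3 + 4761/49) + 42)² = (4908/49 + 42)² = (6966/49)² = 48525156/2401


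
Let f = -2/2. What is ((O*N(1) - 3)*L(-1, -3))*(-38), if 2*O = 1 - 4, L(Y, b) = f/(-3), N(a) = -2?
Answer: 0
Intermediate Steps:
f = -1 (f = -2*1/2 = -1)
L(Y, b) = 1/3 (L(Y, b) = -1/(-3) = -1*(-1/3) = 1/3)
O = -3/2 (O = (1 - 4)/2 = (1/2)*(-3) = -3/2 ≈ -1.5000)
((O*N(1) - 3)*L(-1, -3))*(-38) = ((-3/2*(-2) - 3)*(1/3))*(-38) = ((3 - 3)*(1/3))*(-38) = (0*(1/3))*(-38) = 0*(-38) = 0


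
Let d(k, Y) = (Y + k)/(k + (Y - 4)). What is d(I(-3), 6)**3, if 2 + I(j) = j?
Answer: -1/27 ≈ -0.037037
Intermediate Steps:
I(j) = -2 + j
d(k, Y) = (Y + k)/(-4 + Y + k) (d(k, Y) = (Y + k)/(k + (-4 + Y)) = (Y + k)/(-4 + Y + k))
d(I(-3), 6)**3 = ((6 + (-2 - 3))/(-4 + 6 + (-2 - 3)))**3 = ((6 - 5)/(-4 + 6 - 5))**3 = (1/(-3))**3 = (-1/3*1)**3 = (-1/3)**3 = -1/27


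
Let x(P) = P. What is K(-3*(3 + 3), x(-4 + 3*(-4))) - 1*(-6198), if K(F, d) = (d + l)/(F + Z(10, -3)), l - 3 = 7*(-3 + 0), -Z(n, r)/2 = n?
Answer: 117779/19 ≈ 6198.9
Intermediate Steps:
Z(n, r) = -2*n
l = -18 (l = 3 + 7*(-3 + 0) = 3 + 7*(-3) = 3 - 21 = -18)
K(F, d) = (-18 + d)/(-20 + F) (K(F, d) = (d - 18)/(F - 2*10) = (-18 + d)/(F - 20) = (-18 + d)/(-20 + F))
K(-3*(3 + 3), x(-4 + 3*(-4))) - 1*(-6198) = (-18 + (-4 + 3*(-4)))/(-20 - 3*(3 + 3)) - 1*(-6198) = (-18 + (-4 - 12))/(-20 - 3*6) + 6198 = (-18 - 16)/(-20 - 18) + 6198 = -34/(-38) + 6198 = -1/38*(-34) + 6198 = 17/19 + 6198 = 117779/19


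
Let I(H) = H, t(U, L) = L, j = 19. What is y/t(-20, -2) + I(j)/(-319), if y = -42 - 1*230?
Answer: 43365/319 ≈ 135.94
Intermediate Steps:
y = -272 (y = -42 - 230 = -272)
y/t(-20, -2) + I(j)/(-319) = -272/(-2) + 19/(-319) = -272*(-½) + 19*(-1/319) = 136 - 19/319 = 43365/319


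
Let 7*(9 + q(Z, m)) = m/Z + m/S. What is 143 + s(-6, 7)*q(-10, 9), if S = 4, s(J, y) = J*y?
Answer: 5129/10 ≈ 512.90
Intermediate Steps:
q(Z, m) = -9 + m/28 + m/(7*Z) (q(Z, m) = -9 + (m/Z + m/4)/7 = -9 + (m/4 + m/Z)/7 = -9 + (m/28 + m/(7*Z)) = -9 + m/28 + m/(7*Z))
143 + s(-6, 7)*q(-10, 9) = 143 + (-6*7)*(-9 + (1/28)*9 + (⅐)*9/(-10)) = 143 - 42*(-9 + 9/28 + (⅐)*9*(-⅒)) = 143 - 42*(-9 + 9/28 - 9/70) = 143 - 42*(-1233/140) = 143 + 3699/10 = 5129/10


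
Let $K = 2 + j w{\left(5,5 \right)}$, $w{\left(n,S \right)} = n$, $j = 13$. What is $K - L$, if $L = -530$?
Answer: $597$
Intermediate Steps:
$K = 67$ ($K = 2 + 13 \cdot 5 = 2 + 65 = 67$)
$K - L = 67 - -530 = 67 + 530 = 597$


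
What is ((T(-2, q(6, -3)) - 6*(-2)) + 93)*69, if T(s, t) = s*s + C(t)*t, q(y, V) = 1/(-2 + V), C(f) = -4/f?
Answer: 7245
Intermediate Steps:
T(s, t) = -4 + s² (T(s, t) = s*s + (-4/t)*t = s² - 4 = -4 + s²)
((T(-2, q(6, -3)) - 6*(-2)) + 93)*69 = (((-4 + (-2)²) - 6*(-2)) + 93)*69 = (((-4 + 4) + 12) + 93)*69 = ((0 + 12) + 93)*69 = (12 + 93)*69 = 105*69 = 7245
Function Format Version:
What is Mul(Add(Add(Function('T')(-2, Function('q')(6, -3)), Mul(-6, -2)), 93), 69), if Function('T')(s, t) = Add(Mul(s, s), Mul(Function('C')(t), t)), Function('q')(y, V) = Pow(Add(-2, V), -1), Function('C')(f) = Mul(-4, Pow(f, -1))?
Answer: 7245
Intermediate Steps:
Function('T')(s, t) = Add(-4, Pow(s, 2)) (Function('T')(s, t) = Add(Mul(s, s), Mul(Mul(-4, Pow(t, -1)), t)) = Add(Pow(s, 2), -4) = Add(-4, Pow(s, 2)))
Mul(Add(Add(Function('T')(-2, Function('q')(6, -3)), Mul(-6, -2)), 93), 69) = Mul(Add(Add(Add(-4, Pow(-2, 2)), Mul(-6, -2)), 93), 69) = Mul(Add(Add(Add(-4, 4), 12), 93), 69) = Mul(Add(Add(0, 12), 93), 69) = Mul(Add(12, 93), 69) = Mul(105, 69) = 7245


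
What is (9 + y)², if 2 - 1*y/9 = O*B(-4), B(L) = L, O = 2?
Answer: 9801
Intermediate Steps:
y = 90 (y = 18 - 18*(-4) = 18 - 9*(-8) = 18 + 72 = 90)
(9 + y)² = (9 + 90)² = 99² = 9801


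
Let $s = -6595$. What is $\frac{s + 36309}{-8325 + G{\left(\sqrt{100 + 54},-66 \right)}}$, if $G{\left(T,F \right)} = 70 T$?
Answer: $- \frac{9894762}{2742041} - \frac{415996 \sqrt{154}}{13710205} \approx -3.9851$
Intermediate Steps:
$\frac{s + 36309}{-8325 + G{\left(\sqrt{100 + 54},-66 \right)}} = \frac{-6595 + 36309}{-8325 + 70 \sqrt{100 + 54}} = \frac{29714}{-8325 + 70 \sqrt{154}}$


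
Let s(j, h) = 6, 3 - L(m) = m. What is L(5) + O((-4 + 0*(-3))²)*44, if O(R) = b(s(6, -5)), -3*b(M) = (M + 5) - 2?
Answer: -134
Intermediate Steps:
L(m) = 3 - m
b(M) = -1 - M/3 (b(M) = -((M + 5) - 2)/3 = -((5 + M) - 2)/3 = -(3 + M)/3 = -1 - M/3)
O(R) = -3 (O(R) = -1 - ⅓*6 = -1 - 2 = -3)
L(5) + O((-4 + 0*(-3))²)*44 = (3 - 1*5) - 3*44 = (3 - 5) - 132 = -2 - 132 = -134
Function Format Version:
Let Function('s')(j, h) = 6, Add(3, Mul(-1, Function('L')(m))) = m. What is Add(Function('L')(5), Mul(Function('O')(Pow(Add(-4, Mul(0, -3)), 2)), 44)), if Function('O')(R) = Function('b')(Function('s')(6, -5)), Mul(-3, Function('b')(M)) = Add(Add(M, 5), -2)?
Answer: -134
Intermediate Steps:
Function('L')(m) = Add(3, Mul(-1, m))
Function('b')(M) = Add(-1, Mul(Rational(-1, 3), M)) (Function('b')(M) = Mul(Rational(-1, 3), Add(Add(M, 5), -2)) = Mul(Rational(-1, 3), Add(Add(5, M), -2)) = Mul(Rational(-1, 3), Add(3, M)) = Add(-1, Mul(Rational(-1, 3), M)))
Function('O')(R) = -3 (Function('O')(R) = Add(-1, Mul(Rational(-1, 3), 6)) = Add(-1, -2) = -3)
Add(Function('L')(5), Mul(Function('O')(Pow(Add(-4, Mul(0, -3)), 2)), 44)) = Add(Add(3, Mul(-1, 5)), Mul(-3, 44)) = Add(Add(3, -5), -132) = Add(-2, -132) = -134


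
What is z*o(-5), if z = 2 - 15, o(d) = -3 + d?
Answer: 104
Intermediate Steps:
z = -13
z*o(-5) = -13*(-3 - 5) = -13*(-8) = 104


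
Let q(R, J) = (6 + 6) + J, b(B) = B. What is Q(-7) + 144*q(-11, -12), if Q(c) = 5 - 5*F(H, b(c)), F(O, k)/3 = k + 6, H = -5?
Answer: 20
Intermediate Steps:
F(O, k) = 18 + 3*k (F(O, k) = 3*(k + 6) = 3*(6 + k) = 18 + 3*k)
q(R, J) = 12 + J
Q(c) = -85 - 15*c (Q(c) = 5 - 5*(18 + 3*c) = 5 + (-90 - 15*c) = -85 - 15*c)
Q(-7) + 144*q(-11, -12) = (-85 - 15*(-7)) + 144*(12 - 12) = (-85 + 105) + 144*0 = 20 + 0 = 20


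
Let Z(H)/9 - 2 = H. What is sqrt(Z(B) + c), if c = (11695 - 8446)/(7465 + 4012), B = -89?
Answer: 3*I*sqrt(11455629826)/11477 ≈ 27.977*I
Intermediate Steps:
Z(H) = 18 + 9*H
c = 3249/11477 ≈ 0.28309
sqrt(Z(B) + c) = sqrt((18 + 9*(-89)) + 3249/11477) = sqrt((18 - 801) + 3249/11477) = sqrt(-783 + 3249/11477) = sqrt(-8983242/11477) = 3*I*sqrt(11455629826)/11477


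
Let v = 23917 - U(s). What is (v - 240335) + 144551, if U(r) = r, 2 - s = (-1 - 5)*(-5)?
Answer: -71839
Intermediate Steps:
s = -28 (s = 2 - (-1 - 5)*(-5) = 2 - (-6)*(-5) = 2 - 1*30 = 2 - 30 = -28)
v = 23945 (v = 23917 - 1*(-28) = 23917 + 28 = 23945)
(v - 240335) + 144551 = (23945 - 240335) + 144551 = -216390 + 144551 = -71839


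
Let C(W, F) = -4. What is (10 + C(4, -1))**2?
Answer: 36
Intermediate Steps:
(10 + C(4, -1))**2 = (10 - 4)**2 = 6**2 = 36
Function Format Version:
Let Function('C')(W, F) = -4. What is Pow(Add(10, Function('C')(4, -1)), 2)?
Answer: 36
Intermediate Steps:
Pow(Add(10, Function('C')(4, -1)), 2) = Pow(Add(10, -4), 2) = Pow(6, 2) = 36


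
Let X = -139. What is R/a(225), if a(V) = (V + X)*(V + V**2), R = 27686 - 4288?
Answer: 11699/2186550 ≈ 0.0053504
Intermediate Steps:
R = 23398
a(V) = (-139 + V)*(V + V**2) (a(V) = (V - 139)*(V + V**2) = (-139 + V)*(V + V**2))
R/a(225) = 23398/((225*(-139 + 225**2 - 138*225))) = 23398/((225*(-139 + 50625 - 31050))) = 23398/((225*19436)) = 23398/4373100 = 23398*(1/4373100) = 11699/2186550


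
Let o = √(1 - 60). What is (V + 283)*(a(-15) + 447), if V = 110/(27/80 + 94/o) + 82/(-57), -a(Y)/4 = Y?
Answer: 153632272627691/1075274809 + 33551232000*I*√59/56593411 ≈ 1.4288e+5 + 4553.7*I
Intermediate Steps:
o = I*√59 (o = √(-59) = I*√59 ≈ 7.6811*I)
a(Y) = -4*Y
V = -82/57 + 110/(27/80 - 94*I*√59/59) (V = 110/(27/80 + 94/((I*√59))) + 82/(-57) = 110/(27*(1/80) + 94*(-I*√59/59)) + 82*(-1/57) = 110/(27/80 - 94*I*√59/59) - 82/57 = -82/57 + 110/(27/80 - 94*I*√59/59) ≈ -1.1909 + 8.9818*I)
(V + 283)*(a(-15) + 447) = ((-3841610902/3225824427 + 66176000*I*√59/56593411) + 283)*(-4*(-15) + 447) = (909066701939/3225824427 + 66176000*I*√59/56593411)*(60 + 447) = (909066701939/3225824427 + 66176000*I*√59/56593411)*507 = 153632272627691/1075274809 + 33551232000*I*√59/56593411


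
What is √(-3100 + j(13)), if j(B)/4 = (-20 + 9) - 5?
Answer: 2*I*√791 ≈ 56.249*I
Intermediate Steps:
j(B) = -64 (j(B) = 4*((-20 + 9) - 5) = 4*(-11 - 5) = 4*(-16) = -64)
√(-3100 + j(13)) = √(-3100 - 64) = √(-3164) = 2*I*√791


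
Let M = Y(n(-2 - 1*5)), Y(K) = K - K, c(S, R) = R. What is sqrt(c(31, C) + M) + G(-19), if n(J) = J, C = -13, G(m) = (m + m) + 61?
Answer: 23 + I*sqrt(13) ≈ 23.0 + 3.6056*I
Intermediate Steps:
G(m) = 61 + 2*m (G(m) = 2*m + 61 = 61 + 2*m)
Y(K) = 0
M = 0
sqrt(c(31, C) + M) + G(-19) = sqrt(-13 + 0) + (61 + 2*(-19)) = sqrt(-13) + (61 - 38) = I*sqrt(13) + 23 = 23 + I*sqrt(13)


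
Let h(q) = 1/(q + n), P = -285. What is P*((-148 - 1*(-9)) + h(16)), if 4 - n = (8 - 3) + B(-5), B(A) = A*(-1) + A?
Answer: 39596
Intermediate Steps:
B(A) = 0 (B(A) = -A + A = 0)
n = -1 (n = 4 - ((8 - 3) + 0) = 4 - (5 + 0) = 4 - 1*5 = 4 - 5 = -1)
h(q) = 1/(-1 + q) (h(q) = 1/(q - 1) = 1/(-1 + q))
P*((-148 - 1*(-9)) + h(16)) = -285*((-148 - 1*(-9)) + 1/(-1 + 16)) = -285*((-148 + 9) + 1/15) = -285*(-139 + 1/15) = -285*(-2084/15) = 39596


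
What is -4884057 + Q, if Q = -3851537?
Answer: -8735594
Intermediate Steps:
-4884057 + Q = -4884057 - 3851537 = -8735594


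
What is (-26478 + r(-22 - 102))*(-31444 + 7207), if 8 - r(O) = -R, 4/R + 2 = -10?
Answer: 641561469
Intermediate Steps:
R = -⅓ (R = 4/(-2 - 10) = 4/(-12) = 4*(-1/12) = -⅓ ≈ -0.33333)
r(O) = 23/3 (r(O) = 8 - (-1)*(-1)/3 = 8 - 1*⅓ = 8 - ⅓ = 23/3)
(-26478 + r(-22 - 102))*(-31444 + 7207) = (-26478 + 23/3)*(-31444 + 7207) = -79411/3*(-24237) = 641561469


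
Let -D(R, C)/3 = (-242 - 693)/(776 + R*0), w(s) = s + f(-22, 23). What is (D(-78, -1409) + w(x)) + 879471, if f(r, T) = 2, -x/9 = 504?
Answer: 678953917/776 ≈ 8.7494e+5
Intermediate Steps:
x = -4536 (x = -9*504 = -4536)
w(s) = 2 + s (w(s) = s + 2 = 2 + s)
D(R, C) = 2805/776 (D(R, C) = -3*(-242 - 693)/(776 + R*0) = -(-2805)/(776 + 0) = -(-2805)/776 = -3*(-935/776) = 2805/776)
(D(-78, -1409) + w(x)) + 879471 = (2805/776 + (2 - 4536)) + 879471 = (2805/776 - 4534) + 879471 = -3515579/776 + 879471 = 678953917/776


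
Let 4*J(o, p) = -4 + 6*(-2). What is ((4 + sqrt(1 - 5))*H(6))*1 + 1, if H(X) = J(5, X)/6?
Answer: -5/3 - 4*I/3 ≈ -1.6667 - 1.3333*I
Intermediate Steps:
J(o, p) = -4 (J(o, p) = (-4 + 6*(-2))/4 = (-4 - 12)/4 = (1/4)*(-16) = -4)
H(X) = -2/3 (H(X) = -4/6 = -4*1/6 = -2/3)
((4 + sqrt(1 - 5))*H(6))*1 + 1 = ((4 + sqrt(1 - 5))*(-2/3))*1 + 1 = ((4 + sqrt(-4))*(-2/3))*1 + 1 = ((4 + 2*I)*(-2/3))*1 + 1 = (-8/3 - 4*I/3)*1 + 1 = (-8/3 - 4*I/3) + 1 = -5/3 - 4*I/3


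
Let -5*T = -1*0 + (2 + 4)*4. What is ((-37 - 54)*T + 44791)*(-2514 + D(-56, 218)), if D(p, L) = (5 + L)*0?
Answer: -568513446/5 ≈ -1.1370e+8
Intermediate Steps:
D(p, L) = 0
T = -24/5 (T = -(-1*0 + (2 + 4)*4)/5 = -(0 + 6*4)/5 = -(0 + 24)/5 = -⅕*24 = -24/5 ≈ -4.8000)
((-37 - 54)*T + 44791)*(-2514 + D(-56, 218)) = ((-37 - 54)*(-24/5) + 44791)*(-2514 + 0) = (-91*(-24/5) + 44791)*(-2514) = (2184/5 + 44791)*(-2514) = (226139/5)*(-2514) = -568513446/5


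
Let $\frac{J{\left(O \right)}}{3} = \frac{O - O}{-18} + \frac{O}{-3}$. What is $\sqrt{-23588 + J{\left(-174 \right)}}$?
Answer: $i \sqrt{23414} \approx 153.02 i$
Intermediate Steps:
$J{\left(O \right)} = - O$ ($J{\left(O \right)} = 3 \left(\frac{O - O}{-18} + \frac{O}{-3}\right) = 3 \left(0 \left(- \frac{1}{18}\right) + O \left(- \frac{1}{3}\right)\right) = 3 \left(0 - \frac{O}{3}\right) = 3 \left(- \frac{O}{3}\right) = - O$)
$\sqrt{-23588 + J{\left(-174 \right)}} = \sqrt{-23588 - -174} = \sqrt{-23588 + 174} = \sqrt{-23414} = i \sqrt{23414}$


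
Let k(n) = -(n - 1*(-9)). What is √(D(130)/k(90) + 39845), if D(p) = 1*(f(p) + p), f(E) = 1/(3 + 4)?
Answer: √2126098898/231 ≈ 199.61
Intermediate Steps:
k(n) = -9 - n (k(n) = -(n + 9) = -(9 + n) = -9 - n)
f(E) = ⅐ (f(E) = 1/7 = ⅐)
D(p) = ⅐ + p (D(p) = 1*(⅐ + p) = ⅐ + p)
√(D(130)/k(90) + 39845) = √((⅐ + 130)/(-9 - 1*90) + 39845) = √(911/(7*(-9 - 90)) + 39845) = √((911/7)/(-99) + 39845) = √((911/7)*(-1/99) + 39845) = √(-911/693 + 39845) = √(27611674/693) = √2126098898/231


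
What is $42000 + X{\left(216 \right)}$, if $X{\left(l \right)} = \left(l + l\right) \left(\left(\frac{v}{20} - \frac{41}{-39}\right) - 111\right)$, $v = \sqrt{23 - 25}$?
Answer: $- \frac{71472}{13} + \frac{108 i \sqrt{2}}{5} \approx -5497.8 + 30.547 i$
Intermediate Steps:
$v = i \sqrt{2}$ ($v = \sqrt{-2} = i \sqrt{2} \approx 1.4142 i$)
$X{\left(l \right)} = 2 l \left(- \frac{4288}{39} + \frac{i \sqrt{2}}{20}\right)$ ($X{\left(l \right)} = \left(l + l\right) \left(\left(\frac{i \sqrt{2}}{20} - \frac{41}{-39}\right) - 111\right) = 2 l \left(\left(i \sqrt{2} \cdot \frac{1}{20} - - \frac{41}{39}\right) - 111\right) = 2 l \left(\left(\frac{i \sqrt{2}}{20} + \frac{41}{39}\right) - 111\right) = 2 l \left(\left(\frac{41}{39} + \frac{i \sqrt{2}}{20}\right) - 111\right) = 2 l \left(- \frac{4288}{39} + \frac{i \sqrt{2}}{20}\right)$)
$42000 + X{\left(216 \right)} = 42000 + \frac{1}{390} \cdot 216 \left(-85760 + 39 i \sqrt{2}\right) = 42000 - \left(\frac{617472}{13} - \frac{108 i \sqrt{2}}{5}\right) = - \frac{71472}{13} + \frac{108 i \sqrt{2}}{5}$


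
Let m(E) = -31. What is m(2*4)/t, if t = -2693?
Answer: 31/2693 ≈ 0.011511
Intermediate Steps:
m(2*4)/t = -31/(-2693) = -31*(-1/2693) = 31/2693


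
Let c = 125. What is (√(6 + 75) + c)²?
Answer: 17956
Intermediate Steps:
(√(6 + 75) + c)² = (√(6 + 75) + 125)² = (√81 + 125)² = (9 + 125)² = 134² = 17956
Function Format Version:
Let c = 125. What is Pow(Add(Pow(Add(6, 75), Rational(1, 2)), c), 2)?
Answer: 17956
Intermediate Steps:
Pow(Add(Pow(Add(6, 75), Rational(1, 2)), c), 2) = Pow(Add(Pow(Add(6, 75), Rational(1, 2)), 125), 2) = Pow(Add(Pow(81, Rational(1, 2)), 125), 2) = Pow(Add(9, 125), 2) = Pow(134, 2) = 17956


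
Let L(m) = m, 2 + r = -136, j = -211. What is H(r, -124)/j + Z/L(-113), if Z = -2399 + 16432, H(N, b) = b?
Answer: -2946951/23843 ≈ -123.60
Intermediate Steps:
r = -138 (r = -2 - 136 = -138)
Z = 14033
H(r, -124)/j + Z/L(-113) = -124/(-211) + 14033/(-113) = -124*(-1/211) + 14033*(-1/113) = 124/211 - 14033/113 = -2946951/23843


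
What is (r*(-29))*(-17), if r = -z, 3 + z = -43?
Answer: 22678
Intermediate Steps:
z = -46 (z = -3 - 43 = -46)
r = 46 (r = -1*(-46) = 46)
(r*(-29))*(-17) = (46*(-29))*(-17) = -1334*(-17) = 22678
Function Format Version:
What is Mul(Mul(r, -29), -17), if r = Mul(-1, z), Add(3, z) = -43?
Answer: 22678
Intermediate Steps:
z = -46 (z = Add(-3, -43) = -46)
r = 46 (r = Mul(-1, -46) = 46)
Mul(Mul(r, -29), -17) = Mul(Mul(46, -29), -17) = Mul(-1334, -17) = 22678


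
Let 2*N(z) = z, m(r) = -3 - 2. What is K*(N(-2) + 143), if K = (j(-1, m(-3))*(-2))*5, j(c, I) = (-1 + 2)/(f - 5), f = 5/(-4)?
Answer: 1136/5 ≈ 227.20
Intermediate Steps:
m(r) = -5
f = -5/4 (f = 5*(-1/4) = -5/4 ≈ -1.2500)
N(z) = z/2
j(c, I) = -4/25 (j(c, I) = (-1 + 2)/(-5/4 - 5) = 1/(-25/4) = 1*(-4/25) = -4/25)
K = 8/5 (K = -4/25*(-2)*5 = (8/25)*5 = 8/5 ≈ 1.6000)
K*(N(-2) + 143) = 8*((1/2)*(-2) + 143)/5 = 8*(-1 + 143)/5 = (8/5)*142 = 1136/5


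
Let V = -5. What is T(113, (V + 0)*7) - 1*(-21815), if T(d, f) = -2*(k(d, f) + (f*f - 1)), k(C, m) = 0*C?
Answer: 19367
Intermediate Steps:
k(C, m) = 0
T(d, f) = 2 - 2*f² (T(d, f) = -2*(0 + (f*f - 1)) = -2*(0 + (f² - 1)) = -2*(0 + (-1 + f²)) = -2*(-1 + f²) = 2 - 2*f²)
T(113, (V + 0)*7) - 1*(-21815) = (2 - 2*49*(-5 + 0)²) - 1*(-21815) = (2 - 2*(-5*7)²) + 21815 = (2 - 2*(-35)²) + 21815 = (2 - 2*1225) + 21815 = (2 - 2450) + 21815 = -2448 + 21815 = 19367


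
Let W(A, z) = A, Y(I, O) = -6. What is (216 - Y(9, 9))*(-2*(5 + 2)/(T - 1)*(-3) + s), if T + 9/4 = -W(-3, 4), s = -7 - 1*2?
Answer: -39294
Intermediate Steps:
s = -9 (s = -7 - 2 = -9)
T = ¾ (T = -9/4 - 1*(-3) = -9/4 + 3 = ¾ ≈ 0.75000)
(216 - Y(9, 9))*(-2*(5 + 2)/(T - 1)*(-3) + s) = (216 - 1*(-6))*(-2*(5 + 2)/(¾ - 1)*(-3) - 9) = (216 + 6)*(-14/(-¼)*(-3) - 9) = 222*(-14*(-4)*(-3) - 9) = 222*(-2*(-28)*(-3) - 9) = 222*(56*(-3) - 9) = 222*(-168 - 9) = 222*(-177) = -39294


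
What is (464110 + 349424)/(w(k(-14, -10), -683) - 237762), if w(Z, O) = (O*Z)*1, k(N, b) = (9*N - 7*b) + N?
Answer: -406767/94976 ≈ -4.2828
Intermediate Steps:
k(N, b) = -7*b + 10*N (k(N, b) = (-7*b + 9*N) + N = -7*b + 10*N)
w(Z, O) = O*Z
(464110 + 349424)/(w(k(-14, -10), -683) - 237762) = (464110 + 349424)/(-683*(-7*(-10) + 10*(-14)) - 237762) = 813534/(-683*(70 - 140) - 237762) = 813534/(-683*(-70) - 237762) = 813534/(47810 - 237762) = 813534/(-189952) = 813534*(-1/189952) = -406767/94976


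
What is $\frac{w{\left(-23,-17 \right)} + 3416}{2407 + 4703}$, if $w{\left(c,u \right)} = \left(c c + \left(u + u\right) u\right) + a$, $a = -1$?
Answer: $\frac{2261}{3555} \approx 0.63601$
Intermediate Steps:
$w{\left(c,u \right)} = -1 + c^{2} + 2 u^{2}$ ($w{\left(c,u \right)} = \left(c c + \left(u + u\right) u\right) - 1 = \left(c^{2} + 2 u u\right) - 1 = \left(c^{2} + 2 u^{2}\right) - 1 = -1 + c^{2} + 2 u^{2}$)
$\frac{w{\left(-23,-17 \right)} + 3416}{2407 + 4703} = \frac{\left(-1 + \left(-23\right)^{2} + 2 \left(-17\right)^{2}\right) + 3416}{2407 + 4703} = \frac{\left(-1 + 529 + 2 \cdot 289\right) + 3416}{7110} = \left(\left(-1 + 529 + 578\right) + 3416\right) \frac{1}{7110} = \left(1106 + 3416\right) \frac{1}{7110} = 4522 \cdot \frac{1}{7110} = \frac{2261}{3555}$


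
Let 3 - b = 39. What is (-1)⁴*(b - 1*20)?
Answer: -56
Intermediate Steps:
b = -36 (b = 3 - 1*39 = 3 - 39 = -36)
(-1)⁴*(b - 1*20) = (-1)⁴*(-36 - 1*20) = 1*(-36 - 20) = 1*(-56) = -56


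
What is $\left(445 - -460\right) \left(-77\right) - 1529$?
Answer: $-71214$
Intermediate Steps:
$\left(445 - -460\right) \left(-77\right) - 1529 = \left(445 + 460\right) \left(-77\right) - 1529 = 905 \left(-77\right) - 1529 = -69685 - 1529 = -71214$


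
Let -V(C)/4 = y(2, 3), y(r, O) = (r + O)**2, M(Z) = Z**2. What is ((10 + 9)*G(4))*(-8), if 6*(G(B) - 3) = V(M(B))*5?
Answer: 36632/3 ≈ 12211.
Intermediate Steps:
y(r, O) = (O + r)**2
V(C) = -100 (V(C) = -4*(3 + 2)**2 = -4*5**2 = -4*25 = -100)
G(B) = -241/3 (G(B) = 3 + (-100*5)/6 = 3 + (1/6)*(-500) = 3 - 250/3 = -241/3)
((10 + 9)*G(4))*(-8) = ((10 + 9)*(-241/3))*(-8) = (19*(-241/3))*(-8) = -4579/3*(-8) = 36632/3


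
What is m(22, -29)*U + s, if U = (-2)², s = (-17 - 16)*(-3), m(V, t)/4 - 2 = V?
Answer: 483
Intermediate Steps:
m(V, t) = 8 + 4*V
s = 99 (s = -33*(-3) = 99)
U = 4
m(22, -29)*U + s = (8 + 4*22)*4 + 99 = (8 + 88)*4 + 99 = 96*4 + 99 = 384 + 99 = 483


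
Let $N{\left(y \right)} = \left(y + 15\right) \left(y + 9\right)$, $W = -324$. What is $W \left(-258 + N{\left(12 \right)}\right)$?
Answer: $-100116$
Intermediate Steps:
$N{\left(y \right)} = \left(9 + y\right) \left(15 + y\right)$ ($N{\left(y \right)} = \left(15 + y\right) \left(9 + y\right) = \left(9 + y\right) \left(15 + y\right)$)
$W \left(-258 + N{\left(12 \right)}\right) = - 324 \left(-258 + \left(135 + 12^{2} + 24 \cdot 12\right)\right) = - 324 \left(-258 + \left(135 + 144 + 288\right)\right) = - 324 \left(-258 + 567\right) = \left(-324\right) 309 = -100116$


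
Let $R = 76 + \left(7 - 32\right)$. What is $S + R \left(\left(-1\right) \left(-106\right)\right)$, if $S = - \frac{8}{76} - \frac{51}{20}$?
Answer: $\frac{2053271}{380} \approx 5403.3$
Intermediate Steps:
$S = - \frac{1009}{380}$ ($S = \left(-8\right) \frac{1}{76} - \frac{51}{20} = - \frac{2}{19} - \frac{51}{20} = - \frac{1009}{380} \approx -2.6553$)
$R = 51$ ($R = 76 + \left(7 - 32\right) = 76 - 25 = 51$)
$S + R \left(\left(-1\right) \left(-106\right)\right) = - \frac{1009}{380} + 51 \left(\left(-1\right) \left(-106\right)\right) = - \frac{1009}{380} + 51 \cdot 106 = - \frac{1009}{380} + 5406 = \frac{2053271}{380}$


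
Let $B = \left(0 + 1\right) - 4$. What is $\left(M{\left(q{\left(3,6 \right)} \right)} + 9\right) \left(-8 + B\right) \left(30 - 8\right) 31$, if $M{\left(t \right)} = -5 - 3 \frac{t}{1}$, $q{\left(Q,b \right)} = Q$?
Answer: $37510$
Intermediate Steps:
$B = -3$ ($B = 1 - 4 = -3$)
$M{\left(t \right)} = -5 - 3 t$ ($M{\left(t \right)} = -5 - 3 t 1 = -5 - 3 t$)
$\left(M{\left(q{\left(3,6 \right)} \right)} + 9\right) \left(-8 + B\right) \left(30 - 8\right) 31 = \left(\left(-5 - 9\right) + 9\right) \left(-8 - 3\right) \left(30 - 8\right) 31 = \left(\left(-5 - 9\right) + 9\right) \left(-11\right) 22 \cdot 31 = \left(-14 + 9\right) \left(-11\right) 22 \cdot 31 = \left(-5\right) \left(-11\right) 22 \cdot 31 = 55 \cdot 22 \cdot 31 = 1210 \cdot 31 = 37510$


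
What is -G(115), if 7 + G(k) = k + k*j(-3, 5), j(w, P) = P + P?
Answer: -1258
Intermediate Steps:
j(w, P) = 2*P
G(k) = -7 + 11*k (G(k) = -7 + (k + k*(2*5)) = -7 + (k + k*10) = -7 + (k + 10*k) = -7 + 11*k)
-G(115) = -(-7 + 11*115) = -(-7 + 1265) = -1*1258 = -1258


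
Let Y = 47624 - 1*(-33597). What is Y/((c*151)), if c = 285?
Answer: 81221/43035 ≈ 1.8873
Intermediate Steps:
Y = 81221 (Y = 47624 + 33597 = 81221)
Y/((c*151)) = 81221/((285*151)) = 81221/43035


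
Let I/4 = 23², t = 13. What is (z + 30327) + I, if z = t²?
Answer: 32612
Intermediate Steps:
I = 2116 (I = 4*23² = 4*529 = 2116)
z = 169 (z = 13² = 169)
(z + 30327) + I = (169 + 30327) + 2116 = 30496 + 2116 = 32612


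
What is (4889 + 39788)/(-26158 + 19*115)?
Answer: -44677/23973 ≈ -1.8636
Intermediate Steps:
(4889 + 39788)/(-26158 + 19*115) = 44677/(-26158 + 2185) = 44677/(-23973) = 44677*(-1/23973) = -44677/23973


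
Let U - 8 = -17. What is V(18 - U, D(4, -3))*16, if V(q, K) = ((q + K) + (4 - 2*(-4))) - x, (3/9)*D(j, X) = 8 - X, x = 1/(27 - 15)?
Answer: 3452/3 ≈ 1150.7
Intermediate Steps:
U = -9 (U = 8 - 17 = -9)
x = 1/12 ≈ 0.083333
D(j, X) = 24 - 3*X (D(j, X) = 3*(8 - X) = 24 - 3*X)
V(q, K) = 143/12 + K + q (V(q, K) = ((q + K) + (4 - 2*(-4))) - 1*1/12 = ((K + q) + (4 + 8)) - 1/12 = ((K + q) + 12) - 1/12 = (12 + K + q) - 1/12 = 143/12 + K + q)
V(18 - U, D(4, -3))*16 = (143/12 + (24 - 3*(-3)) + (18 - 1*(-9)))*16 = (143/12 + (24 + 9) + (18 + 9))*16 = (143/12 + 33 + 27)*16 = (863/12)*16 = 3452/3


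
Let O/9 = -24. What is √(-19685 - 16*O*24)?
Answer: 7*√1291 ≈ 251.51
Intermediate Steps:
O = -216 (O = 9*(-24) = -216)
√(-19685 - 16*O*24) = √(-19685 - 16*(-216)*24) = √(-19685 + 3456*24) = √(-19685 + 82944) = √63259 = 7*√1291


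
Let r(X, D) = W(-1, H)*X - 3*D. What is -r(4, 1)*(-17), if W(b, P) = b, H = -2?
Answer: -119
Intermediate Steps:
r(X, D) = -X - 3*D
-r(4, 1)*(-17) = -(-1*4 - 3*1)*(-17) = -(-4 - 3)*(-17) = -1*(-7)*(-17) = 7*(-17) = -119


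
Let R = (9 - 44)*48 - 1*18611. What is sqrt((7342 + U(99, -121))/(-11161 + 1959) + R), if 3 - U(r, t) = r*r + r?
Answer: I*sqrt(1718153518854)/9202 ≈ 142.45*I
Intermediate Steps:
U(r, t) = 3 - r - r**2 (U(r, t) = 3 - (r*r + r) = 3 - (r**2 + r) = 3 - (r + r**2) = 3 + (-r - r**2) = 3 - r - r**2)
R = -20291 (R = -35*48 - 18611 = -1680 - 18611 = -20291)
sqrt((7342 + U(99, -121))/(-11161 + 1959) + R) = sqrt((7342 + (3 - 1*99 - 1*99**2))/(-11161 + 1959) - 20291) = sqrt((7342 + (3 - 99 - 1*9801))/(-9202) - 20291) = sqrt((7342 + (3 - 99 - 9801))*(-1/9202) - 20291) = sqrt((7342 - 9897)*(-1/9202) - 20291) = sqrt(-2555*(-1/9202) - 20291) = sqrt(2555/9202 - 20291) = sqrt(-186715227/9202) = I*sqrt(1718153518854)/9202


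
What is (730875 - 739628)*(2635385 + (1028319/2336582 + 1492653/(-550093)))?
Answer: -29649526958296726486643/1285337402126 ≈ -2.3067e+10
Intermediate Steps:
(730875 - 739628)*(2635385 + (1028319/2336582 + 1492653/(-550093))) = -8753*(2635385 + (1028319*(1/2336582) + 1492653*(-1/550093))) = -8753*(2635385 + (1028319/2336582 - 1492653/550093)) = -8753*(2635385 - 2922035048379/1285337402126) = -8753*3387355987466780131/1285337402126 = -29649526958296726486643/1285337402126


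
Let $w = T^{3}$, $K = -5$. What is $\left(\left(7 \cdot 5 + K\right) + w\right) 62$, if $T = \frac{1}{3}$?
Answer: $\frac{50282}{27} \approx 1862.3$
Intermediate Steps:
$T = \frac{1}{3} \approx 0.33333$
$w = \frac{1}{27}$ ($w = \left(\frac{1}{3}\right)^{3} = \frac{1}{27} \approx 0.037037$)
$\left(\left(7 \cdot 5 + K\right) + w\right) 62 = \left(\left(7 \cdot 5 - 5\right) + \frac{1}{27}\right) 62 = \left(\left(35 - 5\right) + \frac{1}{27}\right) 62 = \left(30 + \frac{1}{27}\right) 62 = \frac{811}{27} \cdot 62 = \frac{50282}{27}$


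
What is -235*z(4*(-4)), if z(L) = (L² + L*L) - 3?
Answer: -119615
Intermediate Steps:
z(L) = -3 + 2*L² (z(L) = (L² + L²) - 3 = 2*L² - 3 = -3 + 2*L²)
-235*z(4*(-4)) = -235*(-3 + 2*(4*(-4))²) = -235*(-3 + 2*(-16)²) = -235*(-3 + 2*256) = -235*(-3 + 512) = -235*509 = -119615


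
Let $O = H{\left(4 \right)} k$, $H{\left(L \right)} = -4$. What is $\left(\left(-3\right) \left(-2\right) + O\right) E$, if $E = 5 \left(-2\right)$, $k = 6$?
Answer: $180$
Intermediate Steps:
$O = -24$ ($O = \left(-4\right) 6 = -24$)
$E = -10$
$\left(\left(-3\right) \left(-2\right) + O\right) E = \left(\left(-3\right) \left(-2\right) - 24\right) \left(-10\right) = \left(6 - 24\right) \left(-10\right) = \left(-18\right) \left(-10\right) = 180$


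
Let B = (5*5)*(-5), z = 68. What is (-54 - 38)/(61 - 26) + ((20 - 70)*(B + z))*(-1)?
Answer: -99842/35 ≈ -2852.6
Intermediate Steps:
B = -125 (B = 25*(-5) = -125)
(-54 - 38)/(61 - 26) + ((20 - 70)*(B + z))*(-1) = (-54 - 38)/(61 - 26) + ((20 - 70)*(-125 + 68))*(-1) = -92/35 - 50*(-57)*(-1) = -92*1/35 + 2850*(-1) = -92/35 - 2850 = -99842/35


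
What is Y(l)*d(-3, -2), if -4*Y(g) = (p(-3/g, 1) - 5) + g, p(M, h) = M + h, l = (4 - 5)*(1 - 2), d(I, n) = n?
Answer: -3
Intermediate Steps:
l = 1 (l = -1*(-1) = 1)
Y(g) = 1 - g/4 + 3/(4*g) (Y(g) = -(((-3/g + 1) - 5) + g)/4 = -(((1 - 3/g) - 5) + g)/4 = -((-4 - 3/g) + g)/4 = -(-4 + g - 3/g)/4 = 1 - g/4 + 3/(4*g))
Y(l)*d(-3, -2) = (1 - ¼*1 + (¾)/1)*(-2) = (1 - ¼ + (¾)*1)*(-2) = (1 - ¼ + ¾)*(-2) = (3/2)*(-2) = -3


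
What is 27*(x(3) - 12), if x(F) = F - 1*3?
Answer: -324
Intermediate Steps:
x(F) = -3 + F (x(F) = F - 3 = -3 + F)
27*(x(3) - 12) = 27*((-3 + 3) - 12) = 27*(0 - 12) = 27*(-12) = -324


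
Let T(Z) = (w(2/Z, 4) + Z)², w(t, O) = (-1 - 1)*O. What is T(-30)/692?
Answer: 361/173 ≈ 2.0867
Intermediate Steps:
w(t, O) = -2*O
T(Z) = (-8 + Z)² (T(Z) = (-2*4 + Z)² = (-8 + Z)²)
T(-30)/692 = (-8 - 30)²/692 = (-38)²*(1/692) = 1444*(1/692) = 361/173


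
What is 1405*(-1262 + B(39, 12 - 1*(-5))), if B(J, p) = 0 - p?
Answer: -1796995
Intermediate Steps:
B(J, p) = -p
1405*(-1262 + B(39, 12 - 1*(-5))) = 1405*(-1262 - (12 - 1*(-5))) = 1405*(-1262 - (12 + 5)) = 1405*(-1262 - 1*17) = 1405*(-1262 - 17) = 1405*(-1279) = -1796995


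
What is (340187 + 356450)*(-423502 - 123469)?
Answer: -381040236527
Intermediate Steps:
(340187 + 356450)*(-423502 - 123469) = 696637*(-546971) = -381040236527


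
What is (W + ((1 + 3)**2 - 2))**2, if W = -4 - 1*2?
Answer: 64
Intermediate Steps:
W = -6 (W = -4 - 2 = -6)
(W + ((1 + 3)**2 - 2))**2 = (-6 + ((1 + 3)**2 - 2))**2 = (-6 + (4**2 - 2))**2 = (-6 + (16 - 2))**2 = (-6 + 14)**2 = 8**2 = 64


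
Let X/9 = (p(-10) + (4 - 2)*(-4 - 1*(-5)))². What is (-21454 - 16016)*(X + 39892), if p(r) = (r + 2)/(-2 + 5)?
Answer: -1494903120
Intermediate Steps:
p(r) = ⅔ + r/3 (p(r) = (2 + r)/3 = (2 + r)*(⅓) = ⅔ + r/3)
X = 4 (X = 9*((⅔ + (⅓)*(-10)) + (4 - 2)*(-4 - 1*(-5)))² = 9*((⅔ - 10/3) + 2*(-4 + 5))² = 9*(-8/3 + 2*1)² = 9*(-8/3 + 2)² = 9*(-⅔)² = 9*(4/9) = 4)
(-21454 - 16016)*(X + 39892) = (-21454 - 16016)*(4 + 39892) = -37470*39896 = -1494903120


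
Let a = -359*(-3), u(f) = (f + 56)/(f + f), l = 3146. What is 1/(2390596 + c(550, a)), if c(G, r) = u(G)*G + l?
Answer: 1/2394045 ≈ 4.1770e-7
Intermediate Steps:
u(f) = (56 + f)/(2*f) (u(f) = (56 + f)/((2*f)) = (56 + f)*(1/(2*f)) = (56 + f)/(2*f))
a = 1077
c(G, r) = 3174 + G/2 (c(G, r) = ((56 + G)/(2*G))*G + 3146 = (28 + G/2) + 3146 = 3174 + G/2)
1/(2390596 + c(550, a)) = 1/(2390596 + (3174 + (1/2)*550)) = 1/(2390596 + (3174 + 275)) = 1/(2390596 + 3449) = 1/2394045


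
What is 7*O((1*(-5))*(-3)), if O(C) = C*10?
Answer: 1050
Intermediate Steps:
O(C) = 10*C
7*O((1*(-5))*(-3)) = 7*(10*((1*(-5))*(-3))) = 7*(10*(-5*(-3))) = 7*(10*15) = 7*150 = 1050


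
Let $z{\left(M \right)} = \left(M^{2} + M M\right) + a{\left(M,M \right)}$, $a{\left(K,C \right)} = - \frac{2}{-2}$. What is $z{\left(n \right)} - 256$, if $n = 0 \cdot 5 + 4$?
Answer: $-223$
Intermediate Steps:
$a{\left(K,C \right)} = 1$ ($a{\left(K,C \right)} = \left(-2\right) \left(- \frac{1}{2}\right) = 1$)
$n = 4$ ($n = 0 + 4 = 4$)
$z{\left(M \right)} = 1 + 2 M^{2}$ ($z{\left(M \right)} = \left(M^{2} + M M\right) + 1 = \left(M^{2} + M^{2}\right) + 1 = 2 M^{2} + 1 = 1 + 2 M^{2}$)
$z{\left(n \right)} - 256 = \left(1 + 2 \cdot 4^{2}\right) - 256 = \left(1 + 2 \cdot 16\right) - 256 = \left(1 + 32\right) - 256 = 33 - 256 = -223$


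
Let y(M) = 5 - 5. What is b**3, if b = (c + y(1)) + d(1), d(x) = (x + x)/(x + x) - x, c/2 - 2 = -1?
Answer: 8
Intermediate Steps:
y(M) = 0
c = 2 (c = 4 + 2*(-1) = 4 - 2 = 2)
d(x) = 1 - x (d(x) = (2*x)/((2*x)) - x = (2*x)*(1/(2*x)) - x = 1 - x)
b = 2 (b = (2 + 0) + (1 - 1*1) = 2 + (1 - 1) = 2 + 0 = 2)
b**3 = 2**3 = 8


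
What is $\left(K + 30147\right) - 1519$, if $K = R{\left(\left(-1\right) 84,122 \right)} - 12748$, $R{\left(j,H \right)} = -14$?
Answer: $15866$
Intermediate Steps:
$K = -12762$ ($K = -14 - 12748 = -12762$)
$\left(K + 30147\right) - 1519 = \left(-12762 + 30147\right) - 1519 = 17385 - 1519 = 15866$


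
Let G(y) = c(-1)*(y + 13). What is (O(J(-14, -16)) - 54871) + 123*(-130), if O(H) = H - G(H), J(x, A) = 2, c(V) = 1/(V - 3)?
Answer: -283421/4 ≈ -70855.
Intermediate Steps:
c(V) = 1/(-3 + V)
G(y) = -13/4 - y/4 (G(y) = (y + 13)/(-3 - 1) = (13 + y)/(-4) = -(13 + y)/4 = -13/4 - y/4)
O(H) = 13/4 + 5*H/4 (O(H) = H - (-13/4 - H/4) = H + (13/4 + H/4) = 13/4 + 5*H/4)
(O(J(-14, -16)) - 54871) + 123*(-130) = ((13/4 + (5/4)*2) - 54871) + 123*(-130) = ((13/4 + 5/2) - 54871) - 15990 = (23/4 - 54871) - 15990 = -219461/4 - 15990 = -283421/4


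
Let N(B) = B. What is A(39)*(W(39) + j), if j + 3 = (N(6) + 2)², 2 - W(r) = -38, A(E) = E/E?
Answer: 101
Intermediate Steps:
A(E) = 1
W(r) = 40 (W(r) = 2 - 1*(-38) = 2 + 38 = 40)
j = 61 (j = -3 + (6 + 2)² = -3 + 8² = -3 + 64 = 61)
A(39)*(W(39) + j) = 1*(40 + 61) = 1*101 = 101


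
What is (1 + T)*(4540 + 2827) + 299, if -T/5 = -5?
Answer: 191841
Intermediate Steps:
T = 25 (T = -5*(-5) = 25)
(1 + T)*(4540 + 2827) + 299 = (1 + 25)*(4540 + 2827) + 299 = 26*7367 + 299 = 191542 + 299 = 191841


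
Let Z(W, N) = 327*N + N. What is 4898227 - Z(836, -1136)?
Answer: 5270835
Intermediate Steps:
Z(W, N) = 328*N
4898227 - Z(836, -1136) = 4898227 - 328*(-1136) = 4898227 - 1*(-372608) = 4898227 + 372608 = 5270835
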